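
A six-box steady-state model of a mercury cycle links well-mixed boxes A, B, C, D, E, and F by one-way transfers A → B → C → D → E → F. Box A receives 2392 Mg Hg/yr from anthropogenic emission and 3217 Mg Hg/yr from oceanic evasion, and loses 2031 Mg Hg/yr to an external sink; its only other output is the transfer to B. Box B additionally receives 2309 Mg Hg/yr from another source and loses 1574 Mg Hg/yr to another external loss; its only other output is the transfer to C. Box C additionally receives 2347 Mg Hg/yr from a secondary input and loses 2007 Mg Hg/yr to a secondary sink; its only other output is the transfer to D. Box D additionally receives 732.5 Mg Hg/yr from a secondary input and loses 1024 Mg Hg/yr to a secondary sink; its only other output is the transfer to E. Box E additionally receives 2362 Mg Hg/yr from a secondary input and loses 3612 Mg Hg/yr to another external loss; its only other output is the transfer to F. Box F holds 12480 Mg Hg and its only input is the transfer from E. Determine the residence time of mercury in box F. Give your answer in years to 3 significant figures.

Box A: F(A→B) = (2392 + 3217) − 2031 = 3578.0 Mg Hg/yr.
Box B: F(B→C) = (3578.0 + 2309) − 1574 = 4313.0 Mg Hg/yr.
Box C: F(C→D) = (4313.0 + 2347) − 2007 = 4653.0 Mg Hg/yr.
Box D: F(D→E) = (4653.0 + 732.5) − 1024 = 4361.5 Mg Hg/yr.
Box E: F(E→F) = (4361.5 + 2362) − 3612 = 3111.5 Mg Hg/yr.
Box F throughput = its input = 3111.5 Mg Hg/yr; τ = 12480 / 3111.5 = 4.011 yr.

4.01 yr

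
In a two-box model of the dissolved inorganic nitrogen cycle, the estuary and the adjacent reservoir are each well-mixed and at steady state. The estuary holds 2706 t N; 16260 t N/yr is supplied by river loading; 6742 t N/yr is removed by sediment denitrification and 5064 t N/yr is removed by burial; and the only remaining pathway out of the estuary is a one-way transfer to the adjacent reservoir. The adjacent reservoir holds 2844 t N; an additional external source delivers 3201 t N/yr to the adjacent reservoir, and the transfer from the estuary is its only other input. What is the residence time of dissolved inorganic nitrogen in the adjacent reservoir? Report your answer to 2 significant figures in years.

Balance the estuary: ΣF_in = 16260 t N/yr.
Transfer to the adjacent reservoir = ΣF_in − (6742 + 5064) = 4454.0 t N/yr.
Total input to the adjacent reservoir = 4454.0 + 3201 = 7655.0 t N/yr; at steady state this equals its total output.
τ = M / F = 2844 / 7655.0 = 0.3715 yr.

0.37 yr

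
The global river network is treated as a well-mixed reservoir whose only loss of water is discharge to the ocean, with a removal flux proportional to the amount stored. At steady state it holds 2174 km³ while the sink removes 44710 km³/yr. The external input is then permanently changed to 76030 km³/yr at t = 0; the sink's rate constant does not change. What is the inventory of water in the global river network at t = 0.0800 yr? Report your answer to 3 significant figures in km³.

3400 km³

The sink rate constant is k = F₀/M₀ = 44710/2174 = 20.57 yr⁻¹.
Solving dM/dt = F₁ − kM with M(0) = M₀ gives M(t) = F₁/k + (M₀ − F₁/k)·e^(−kt).
F₁/k = 76030/20.57 = 3696.9 km³; kt = 20.57 × 0.0800 = 1.645, e^(−kt) = 0.1930.
M(0.0800) = 3696.9 + (2174 − 3696.9) × 0.1930 = 3696.9 − 293.9 = 3403.1 km³.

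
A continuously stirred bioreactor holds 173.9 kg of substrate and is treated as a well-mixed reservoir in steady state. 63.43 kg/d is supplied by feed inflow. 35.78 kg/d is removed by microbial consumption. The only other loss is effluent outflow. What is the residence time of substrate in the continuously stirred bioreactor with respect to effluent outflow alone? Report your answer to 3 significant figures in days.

6.29 d

At steady state ΣF_in = ΣF_out.
ΣF_in = 63.430 kg/d.
Effluent outflow flux = ΣF_in − (35.78) = 63.430 − 35.78 = 27.65 kg/d.
τ = M / F = 173.9 / 27.65 = 6.289 d.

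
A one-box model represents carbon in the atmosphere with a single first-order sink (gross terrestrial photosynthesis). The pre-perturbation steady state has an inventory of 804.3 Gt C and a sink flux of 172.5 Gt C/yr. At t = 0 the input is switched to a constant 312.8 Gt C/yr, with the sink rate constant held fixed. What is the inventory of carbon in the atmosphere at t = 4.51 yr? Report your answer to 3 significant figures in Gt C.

τ = M₀/F₀ = 804.3/172.5 = 4.663 yr; rate constant k = 1/τ.
New steady state M_∞ = F₁/k = F₁·τ = 312.8 × 4.663 = 1458.5 Gt C.
M(t) = M_∞ + (M₀ − M_∞)·e^(−t/τ); t/τ = 4.51/4.663 = 0.9673, so e^(−t/τ) = 0.3801.
M(t) = 1458.5 − 654.2 × 0.3801 = 1209.8 Gt C.

1210 Gt C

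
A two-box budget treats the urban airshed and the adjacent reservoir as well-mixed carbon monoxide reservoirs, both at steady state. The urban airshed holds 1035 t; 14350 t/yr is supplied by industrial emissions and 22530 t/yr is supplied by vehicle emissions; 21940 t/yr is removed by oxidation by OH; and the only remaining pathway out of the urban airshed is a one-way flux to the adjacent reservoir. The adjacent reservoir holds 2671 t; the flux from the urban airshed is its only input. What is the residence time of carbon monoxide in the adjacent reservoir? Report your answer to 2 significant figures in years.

Balance the urban airshed: ΣF_in = 14350 + 22530 = 36880 t/yr.
Flux to the adjacent reservoir = ΣF_in − (21940) = 14940 t/yr.
At steady state the output of the adjacent reservoir equals its input, 14940 t/yr.
τ = M / F = 2671 / 14940 = 0.1788 yr.

0.18 yr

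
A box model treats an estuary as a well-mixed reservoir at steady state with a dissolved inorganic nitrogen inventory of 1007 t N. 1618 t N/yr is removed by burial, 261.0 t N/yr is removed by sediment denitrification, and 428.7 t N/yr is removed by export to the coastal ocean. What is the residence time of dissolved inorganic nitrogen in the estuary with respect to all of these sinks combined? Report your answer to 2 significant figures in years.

Total removal flux = 1618 + 261.0 + 428.7 = 2307.7 t N/yr.
τ = M / ΣF_out = 1007 / 2307.7 = 0.4364 yr.

0.44 yr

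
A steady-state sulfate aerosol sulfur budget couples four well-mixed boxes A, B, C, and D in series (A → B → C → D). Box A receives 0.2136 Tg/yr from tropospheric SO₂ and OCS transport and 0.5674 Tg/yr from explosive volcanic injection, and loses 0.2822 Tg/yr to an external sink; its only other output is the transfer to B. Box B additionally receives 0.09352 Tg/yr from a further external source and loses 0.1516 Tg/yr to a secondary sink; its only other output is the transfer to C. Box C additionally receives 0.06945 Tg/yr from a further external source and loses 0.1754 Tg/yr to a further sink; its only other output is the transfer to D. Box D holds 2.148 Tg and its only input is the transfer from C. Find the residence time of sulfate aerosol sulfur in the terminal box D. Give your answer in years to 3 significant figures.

6.42 yr

Box A: F(A→B) = (0.2136 + 0.5674) − 0.2822 = 0.49880 Tg/yr.
Box B: F(B→C) = (0.49880 + 0.09352) − 0.1516 = 0.44072 Tg/yr.
Box C: F(C→D) = (0.44072 + 0.06945) − 0.1754 = 0.33477 Tg/yr.
Box D throughput = its input = 0.33477 Tg/yr; τ = 2.148 / 0.33477 = 6.416 yr.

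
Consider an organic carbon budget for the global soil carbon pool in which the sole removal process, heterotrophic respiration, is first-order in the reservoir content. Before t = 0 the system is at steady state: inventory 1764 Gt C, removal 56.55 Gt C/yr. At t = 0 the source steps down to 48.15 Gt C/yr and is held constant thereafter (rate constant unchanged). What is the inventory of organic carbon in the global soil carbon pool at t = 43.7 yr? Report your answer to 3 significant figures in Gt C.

Residence time τ = M₀/F₀ = 31.19 yr. The eventual steady state is M_∞ = M₀·(F₁/F₀) = 1764 × 48.15/56.55 = 1502.0 Gt C.
The anomaly ΔM(t) = M(t) − M_∞ decays as ΔM₀·e^(−t/τ) with ΔM₀ = 1764 − 1502.0 = 262.0 Gt C.
At t = 43.7 yr, e^(−t/τ) = e^(−1.401) = 0.2464, so ΔM = 64.56 Gt C and M = 1502.0 + 64.56 = 1566.5 Gt C.

1570 Gt C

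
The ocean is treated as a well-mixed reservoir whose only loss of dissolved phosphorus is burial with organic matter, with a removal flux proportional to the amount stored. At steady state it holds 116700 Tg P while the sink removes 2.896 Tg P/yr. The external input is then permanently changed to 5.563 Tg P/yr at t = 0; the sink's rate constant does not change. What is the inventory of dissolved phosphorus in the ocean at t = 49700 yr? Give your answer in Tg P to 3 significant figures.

193000 Tg P

The sink rate constant is k = F₀/M₀ = 2.896/116700 = 2.482×10^-5 yr⁻¹.
Solving dM/dt = F₁ − kM with M(0) = M₀ gives M(t) = F₁/k + (M₀ − F₁/k)·e^(−kt).
F₁/k = 5.563/2.482×10^-5 = 224170 Tg P; kt = 2.482×10^-5 × 49700 = 1.233, e^(−kt) = 0.2913.
M(49700) = 224170 + (116700 − 224170) × 0.2913 = 224170 − 31310 = 192860 Tg P.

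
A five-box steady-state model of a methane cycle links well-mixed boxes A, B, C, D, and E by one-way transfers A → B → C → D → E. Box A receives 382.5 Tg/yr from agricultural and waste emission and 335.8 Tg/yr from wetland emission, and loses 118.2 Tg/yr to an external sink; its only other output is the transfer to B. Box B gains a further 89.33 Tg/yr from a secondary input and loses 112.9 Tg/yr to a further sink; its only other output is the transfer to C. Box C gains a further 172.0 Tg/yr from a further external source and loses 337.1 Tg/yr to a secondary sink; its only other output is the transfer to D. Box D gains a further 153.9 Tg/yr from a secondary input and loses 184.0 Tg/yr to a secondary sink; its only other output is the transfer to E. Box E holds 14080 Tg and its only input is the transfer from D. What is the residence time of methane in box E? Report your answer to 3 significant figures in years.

Box A: F(A→B) = (382.5 + 335.8) − 118.2 = 600.10 Tg/yr.
Box B: F(B→C) = (600.10 + 89.33) − 112.9 = 576.53 Tg/yr.
Box C: F(C→D) = (576.53 + 172.0) − 337.1 = 411.43 Tg/yr.
Box D: F(D→E) = (411.43 + 153.9) − 184.0 = 381.33 Tg/yr.
Box E throughput = its input = 381.33 Tg/yr; τ = 14080 / 381.33 = 36.92 yr.

36.9 yr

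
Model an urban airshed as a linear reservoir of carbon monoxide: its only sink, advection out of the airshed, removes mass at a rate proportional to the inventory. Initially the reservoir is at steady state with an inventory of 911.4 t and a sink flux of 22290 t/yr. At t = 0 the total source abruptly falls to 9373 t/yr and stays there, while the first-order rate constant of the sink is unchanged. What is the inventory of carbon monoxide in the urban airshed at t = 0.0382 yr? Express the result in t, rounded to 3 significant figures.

τ = M₀/F₀ = 911.4/22290 = 0.04089 yr; rate constant k = 1/τ.
New steady state M_∞ = F₁/k = F₁·τ = 9373 × 0.04089 = 383.25 t.
M(t) = M_∞ + (M₀ − M_∞)·e^(−t/τ); t/τ = 0.0382/0.04089 = 0.9343, so e^(−t/τ) = 0.3929.
M(t) = 383.25 + 528.2 × 0.3929 = 590.75 t.

591 t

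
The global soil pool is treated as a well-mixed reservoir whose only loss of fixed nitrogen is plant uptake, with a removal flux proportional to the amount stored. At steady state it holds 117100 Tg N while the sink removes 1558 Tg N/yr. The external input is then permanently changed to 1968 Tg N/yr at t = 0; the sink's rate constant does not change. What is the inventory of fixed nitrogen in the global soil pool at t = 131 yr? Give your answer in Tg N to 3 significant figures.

τ = M₀/F₀ = 117100/1558 = 75.16 yr; rate constant k = 1/τ.
New steady state M_∞ = F₁/k = F₁·τ = 1968 × 75.16 = 147920 Tg N.
M(t) = M_∞ + (M₀ − M_∞)·e^(−t/τ); t/τ = 131/75.16 = 1.743, so e^(−t/τ) = 0.1750.
M(t) = 147920 − 30820 × 0.1750 = 142520 Tg N.

143000 Tg N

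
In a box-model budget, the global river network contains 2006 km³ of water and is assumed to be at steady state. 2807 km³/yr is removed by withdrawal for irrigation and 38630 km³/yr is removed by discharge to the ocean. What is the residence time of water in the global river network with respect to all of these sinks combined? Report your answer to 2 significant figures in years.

Total removal flux = 2807 + 38630 = 41437 km³/yr.
τ = M / ΣF_out = 2006 / 41437 = 0.04841 yr.

0.048 yr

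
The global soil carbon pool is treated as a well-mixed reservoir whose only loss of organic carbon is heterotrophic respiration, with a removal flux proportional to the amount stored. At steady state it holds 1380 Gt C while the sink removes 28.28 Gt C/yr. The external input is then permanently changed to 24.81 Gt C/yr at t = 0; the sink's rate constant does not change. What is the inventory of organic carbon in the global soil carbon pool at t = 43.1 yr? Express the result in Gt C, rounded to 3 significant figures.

The sink rate constant is k = F₀/M₀ = 28.28/1380 = 0.02049 yr⁻¹.
Solving dM/dt = F₁ − kM with M(0) = M₀ gives M(t) = F₁/k + (M₀ − F₁/k)·e^(−kt).
F₁/k = 24.81/0.02049 = 1210.7 Gt C; kt = 0.02049 × 43.1 = 0.8832, e^(−kt) = 0.4134.
M(43.1) = 1210.7 + (1380 − 1210.7) × 0.4134 = 1210.7 + 70.01 = 1280.7 Gt C.

1280 Gt C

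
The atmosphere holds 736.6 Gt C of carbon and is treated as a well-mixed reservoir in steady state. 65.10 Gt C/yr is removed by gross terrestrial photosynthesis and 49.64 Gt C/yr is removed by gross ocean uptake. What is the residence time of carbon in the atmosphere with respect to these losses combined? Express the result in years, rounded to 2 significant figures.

Total removal = 65.10 + 49.64 = 114.74 Gt C/yr.
τ = M / ΣF_out = 736.6 / 114.74 = 6.420 yr.

6.4 yr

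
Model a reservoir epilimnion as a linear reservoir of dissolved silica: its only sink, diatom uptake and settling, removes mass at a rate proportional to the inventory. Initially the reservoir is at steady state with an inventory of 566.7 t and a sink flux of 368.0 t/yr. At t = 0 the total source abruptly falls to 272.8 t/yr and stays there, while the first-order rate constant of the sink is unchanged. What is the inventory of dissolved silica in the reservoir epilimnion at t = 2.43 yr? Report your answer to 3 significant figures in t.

450 t

The sink rate constant is k = F₀/M₀ = 368.0/566.7 = 0.6494 yr⁻¹.
Solving dM/dt = F₁ − kM with M(0) = M₀ gives M(t) = F₁/k + (M₀ − F₁/k)·e^(−kt).
F₁/k = 272.8/0.6494 = 420.10 t; kt = 0.6494 × 2.43 = 1.578, e^(−kt) = 0.2064.
M(2.43) = 420.10 + (566.7 − 420.10) × 0.2064 = 420.10 + 30.26 = 450.35 t.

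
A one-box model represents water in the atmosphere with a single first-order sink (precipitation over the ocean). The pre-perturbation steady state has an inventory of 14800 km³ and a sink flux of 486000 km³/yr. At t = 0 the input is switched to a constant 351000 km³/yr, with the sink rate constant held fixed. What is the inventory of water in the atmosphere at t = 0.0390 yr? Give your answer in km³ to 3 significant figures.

11800 km³

The sink rate constant is k = F₀/M₀ = 486000/14800 = 32.84 yr⁻¹.
Solving dM/dt = F₁ − kM with M(0) = M₀ gives M(t) = F₁/k + (M₀ − F₁/k)·e^(−kt).
F₁/k = 351000/32.84 = 10689 km³; kt = 32.84 × 0.0390 = 1.281, e^(−kt) = 0.2778.
M(0.0390) = 10689 + (14800 − 10689) × 0.2778 = 10689 + 1142 = 11831 km³.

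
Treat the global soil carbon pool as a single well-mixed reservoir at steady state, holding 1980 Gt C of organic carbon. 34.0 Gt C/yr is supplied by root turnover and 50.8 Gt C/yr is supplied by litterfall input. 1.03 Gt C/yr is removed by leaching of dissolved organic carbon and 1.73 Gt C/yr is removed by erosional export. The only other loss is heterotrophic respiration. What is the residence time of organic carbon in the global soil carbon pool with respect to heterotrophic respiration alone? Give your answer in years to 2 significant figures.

24 yr

At steady state ΣF_in = ΣF_out.
ΣF_in = 34.0 + 50.8 = 84.800 Gt C/yr.
Heterotrophic respiration flux = ΣF_in − (1.03 + 1.73) = 84.800 − 2.760 = 82.04 Gt C/yr.
τ = M / F = 1980 / 82.04 = 24.13 yr.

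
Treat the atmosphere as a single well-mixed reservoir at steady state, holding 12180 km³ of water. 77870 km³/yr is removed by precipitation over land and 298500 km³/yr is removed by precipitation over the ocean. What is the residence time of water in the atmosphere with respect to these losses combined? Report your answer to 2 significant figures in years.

0.032 yr

Total removal = 77870 + 298500 = 376370 km³/yr.
τ = M / ΣF_out = 12180 / 376370 = 0.03236 yr.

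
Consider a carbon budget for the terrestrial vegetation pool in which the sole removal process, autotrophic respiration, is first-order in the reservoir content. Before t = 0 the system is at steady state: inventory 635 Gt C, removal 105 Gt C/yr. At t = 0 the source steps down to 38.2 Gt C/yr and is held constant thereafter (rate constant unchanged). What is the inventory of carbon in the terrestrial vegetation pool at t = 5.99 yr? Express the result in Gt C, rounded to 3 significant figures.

381 Gt C

Residence time τ = M₀/F₀ = 6.048 yr. The eventual steady state is M_∞ = M₀·(F₁/F₀) = 635 × 38.2/105 = 231.02 Gt C.
The anomaly ΔM(t) = M(t) − M_∞ decays as ΔM₀·e^(−t/τ) with ΔM₀ = 635 − 231.02 = 404.0 Gt C.
At t = 5.99 yr, e^(−t/τ) = e^(−0.9905) = 0.3714, so ΔM = 150.0 Gt C and M = 231.02 + 150.0 = 381.06 Gt C.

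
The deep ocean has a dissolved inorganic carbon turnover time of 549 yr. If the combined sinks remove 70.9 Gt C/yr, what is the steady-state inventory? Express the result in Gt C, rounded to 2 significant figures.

τ = M/F ⇒ M = τ × F = 549 × 70.9 = 38920 Gt C.

39000 Gt C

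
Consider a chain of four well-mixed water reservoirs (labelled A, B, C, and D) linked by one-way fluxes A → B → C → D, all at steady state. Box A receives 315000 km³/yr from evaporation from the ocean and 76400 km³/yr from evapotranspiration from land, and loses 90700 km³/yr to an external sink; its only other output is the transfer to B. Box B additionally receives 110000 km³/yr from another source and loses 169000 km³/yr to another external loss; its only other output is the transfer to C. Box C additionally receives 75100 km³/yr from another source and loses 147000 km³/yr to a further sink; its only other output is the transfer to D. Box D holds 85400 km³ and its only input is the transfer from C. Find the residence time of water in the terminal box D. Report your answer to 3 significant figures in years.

Box A: F(A→B) = (315000 + 76400) − 90700 = 300700 km³/yr.
Box B: F(B→C) = (300700 + 110000) − 169000 = 241700 km³/yr.
Box C: F(C→D) = (241700 + 75100) − 147000 = 169800 km³/yr.
Box D throughput = its input = 169800 km³/yr; τ = 85400 / 169800 = 0.5029 yr.

0.503 yr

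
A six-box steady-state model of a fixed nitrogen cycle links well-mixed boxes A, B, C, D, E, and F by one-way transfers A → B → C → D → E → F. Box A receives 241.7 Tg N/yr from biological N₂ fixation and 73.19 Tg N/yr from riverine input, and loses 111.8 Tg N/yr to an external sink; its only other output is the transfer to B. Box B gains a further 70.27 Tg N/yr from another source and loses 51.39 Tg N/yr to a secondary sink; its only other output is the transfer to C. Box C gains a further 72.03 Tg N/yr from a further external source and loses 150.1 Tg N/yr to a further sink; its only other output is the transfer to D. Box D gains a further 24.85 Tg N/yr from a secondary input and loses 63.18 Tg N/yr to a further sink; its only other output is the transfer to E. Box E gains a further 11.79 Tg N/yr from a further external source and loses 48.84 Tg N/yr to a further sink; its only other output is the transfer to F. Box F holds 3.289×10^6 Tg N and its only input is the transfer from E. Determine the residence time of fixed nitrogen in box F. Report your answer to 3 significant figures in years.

Box A: F(A→B) = (241.7 + 73.19) − 111.8 = 203.09 Tg N/yr.
Box B: F(B→C) = (203.09 + 70.27) − 51.39 = 221.97 Tg N/yr.
Box C: F(C→D) = (221.97 + 72.03) − 150.1 = 143.90 Tg N/yr.
Box D: F(D→E) = (143.90 + 24.85) − 63.18 = 105.57 Tg N/yr.
Box E: F(E→F) = (105.57 + 11.79) − 48.84 = 68.520 Tg N/yr.
Box F throughput = its input = 68.520 Tg N/yr; τ = 3.289×10^6 / 68.520 = 48000 yr.

48000 yr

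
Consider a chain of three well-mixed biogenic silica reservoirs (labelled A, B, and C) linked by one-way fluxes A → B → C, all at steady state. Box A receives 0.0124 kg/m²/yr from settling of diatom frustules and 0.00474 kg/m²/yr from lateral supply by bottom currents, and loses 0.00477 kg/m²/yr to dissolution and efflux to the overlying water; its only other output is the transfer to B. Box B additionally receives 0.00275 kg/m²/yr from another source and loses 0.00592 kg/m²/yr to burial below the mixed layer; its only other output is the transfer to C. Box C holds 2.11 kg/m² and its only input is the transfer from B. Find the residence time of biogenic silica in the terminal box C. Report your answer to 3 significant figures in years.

229 yr

Box A: F(A→B) = (0.0124 + 0.00474) − 0.00477 = 0.012370 kg/m²/yr.
Box B: F(B→C) = (0.012370 + 0.00275) − 0.00592 = 0.0092000 kg/m²/yr.
Box C throughput = its input = 0.0092000 kg/m²/yr; τ = 2.11 / 0.0092000 = 229.3 yr.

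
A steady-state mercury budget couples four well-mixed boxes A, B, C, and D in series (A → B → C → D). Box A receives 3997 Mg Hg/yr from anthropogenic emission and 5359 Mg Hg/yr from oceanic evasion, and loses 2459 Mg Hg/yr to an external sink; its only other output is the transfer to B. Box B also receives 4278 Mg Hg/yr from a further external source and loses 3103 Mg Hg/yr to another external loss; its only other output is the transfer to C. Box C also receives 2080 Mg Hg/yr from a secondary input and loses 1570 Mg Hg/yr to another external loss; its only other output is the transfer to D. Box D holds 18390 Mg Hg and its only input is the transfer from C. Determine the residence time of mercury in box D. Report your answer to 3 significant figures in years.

Box A: F(A→B) = (3997 + 5359) − 2459 = 6897.0 Mg Hg/yr.
Box B: F(B→C) = (6897.0 + 4278) − 3103 = 8072.0 Mg Hg/yr.
Box C: F(C→D) = (8072.0 + 2080) − 1570 = 8582.0 Mg Hg/yr.
Box D throughput = its input = 8582.0 Mg Hg/yr; τ = 18390 / 8582.0 = 2.143 yr.

2.14 yr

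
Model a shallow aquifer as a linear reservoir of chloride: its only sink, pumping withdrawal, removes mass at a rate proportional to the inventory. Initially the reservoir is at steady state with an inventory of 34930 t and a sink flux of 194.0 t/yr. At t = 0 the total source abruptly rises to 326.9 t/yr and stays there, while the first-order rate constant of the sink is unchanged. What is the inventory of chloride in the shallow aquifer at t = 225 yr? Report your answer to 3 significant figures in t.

Residence time τ = M₀/F₀ = 180.1 yr. The eventual steady state is M_∞ = M₀·(F₁/F₀) = 34930 × 326.9/194.0 = 58859 t.
The anomaly ΔM(t) = M(t) − M_∞ decays as ΔM₀·e^(−t/τ) with ΔM₀ = 34930 − 58859 = −23930 t.
At t = 225 yr, e^(−t/τ) = e^(−1.250) = 0.2866, so ΔM = −6858 t and M = 58859 − 6858 = 52001 t.

52000 t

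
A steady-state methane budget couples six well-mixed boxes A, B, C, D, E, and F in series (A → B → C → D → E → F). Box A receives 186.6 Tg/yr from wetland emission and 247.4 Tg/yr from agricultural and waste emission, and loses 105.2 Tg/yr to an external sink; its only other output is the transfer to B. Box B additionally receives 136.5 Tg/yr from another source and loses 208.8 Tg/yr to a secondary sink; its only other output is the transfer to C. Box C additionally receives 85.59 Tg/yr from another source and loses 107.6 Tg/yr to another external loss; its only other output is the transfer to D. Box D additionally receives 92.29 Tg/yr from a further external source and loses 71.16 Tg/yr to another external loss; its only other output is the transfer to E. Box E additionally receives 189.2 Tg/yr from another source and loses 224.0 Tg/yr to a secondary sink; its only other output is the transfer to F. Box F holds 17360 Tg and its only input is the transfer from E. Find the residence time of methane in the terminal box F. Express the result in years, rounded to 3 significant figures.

Box A: F(A→B) = (186.6 + 247.4) − 105.2 = 328.80 Tg/yr.
Box B: F(B→C) = (328.80 + 136.5) − 208.8 = 256.50 Tg/yr.
Box C: F(C→D) = (256.50 + 85.59) − 107.6 = 234.49 Tg/yr.
Box D: F(D→E) = (234.49 + 92.29) − 71.16 = 255.62 Tg/yr.
Box E: F(E→F) = (255.62 + 189.2) − 224.0 = 220.82 Tg/yr.
Box F throughput = its input = 220.82 Tg/yr; τ = 17360 / 220.82 = 78.62 yr.

78.6 yr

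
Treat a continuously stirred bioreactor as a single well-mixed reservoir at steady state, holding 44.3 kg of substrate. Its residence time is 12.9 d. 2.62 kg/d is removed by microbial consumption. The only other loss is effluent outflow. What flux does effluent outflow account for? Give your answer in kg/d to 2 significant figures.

Total removal F = M/τ = 44.3 / 12.9 = 3.434 kg/d.
Effluent outflow = F − (2.62) = 3.434 − 2.620 = 0.8141 kg/d.

0.81 kg/d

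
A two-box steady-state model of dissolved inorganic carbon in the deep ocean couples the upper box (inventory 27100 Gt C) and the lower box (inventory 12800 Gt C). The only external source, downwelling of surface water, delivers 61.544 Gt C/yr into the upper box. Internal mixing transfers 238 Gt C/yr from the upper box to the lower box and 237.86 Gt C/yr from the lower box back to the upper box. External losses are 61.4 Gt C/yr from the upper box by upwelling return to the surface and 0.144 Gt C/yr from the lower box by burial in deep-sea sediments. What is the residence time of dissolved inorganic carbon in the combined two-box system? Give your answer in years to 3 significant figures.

648 yr

For the system as a whole, the A↔B exchange is internal and contributes nothing to the throughput; only the external sinks remove mass.
M_total = 27100 + 12800 = 39900 Gt C.
ΣF_external_out = 61.4 + 0.144 = 61.544 Gt C/yr.
τ = M_total / ΣF_ext = 39900 / 61.544 = 648.3 yr.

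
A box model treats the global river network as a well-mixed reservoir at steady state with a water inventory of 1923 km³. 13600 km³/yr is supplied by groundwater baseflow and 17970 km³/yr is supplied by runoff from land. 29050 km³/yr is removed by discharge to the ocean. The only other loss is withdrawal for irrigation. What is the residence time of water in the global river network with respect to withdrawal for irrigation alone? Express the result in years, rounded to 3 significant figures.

0.763 yr

At steady state ΣF_in = ΣF_out.
ΣF_in = 13600 + 17970 = 31570 km³/yr.
Withdrawal for irrigation flux = ΣF_in − (29050) = 31570 − 29050 = 2520 km³/yr.
τ = M / F = 1923 / 2520 = 0.7631 yr.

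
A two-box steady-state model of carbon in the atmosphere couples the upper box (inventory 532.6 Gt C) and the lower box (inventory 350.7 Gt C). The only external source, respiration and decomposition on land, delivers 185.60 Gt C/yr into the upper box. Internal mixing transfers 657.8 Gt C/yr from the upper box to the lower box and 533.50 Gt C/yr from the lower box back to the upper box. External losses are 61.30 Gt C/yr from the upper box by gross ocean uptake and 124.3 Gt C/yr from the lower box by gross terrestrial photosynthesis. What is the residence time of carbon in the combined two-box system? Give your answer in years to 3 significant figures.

Treat the two boxes together as one reservoir: the mixing fluxes between them are internal recycling, so τ = ΣM / Σ(external losses).
M_total = 532.6 + 350.7 = 883.30 Gt C.
ΣF_external_out = 61.30 + 124.3 = 185.60 Gt C/yr.
τ = M_total / ΣF_ext = 883.30 / 185.60 = 4.759 yr.

4.76 yr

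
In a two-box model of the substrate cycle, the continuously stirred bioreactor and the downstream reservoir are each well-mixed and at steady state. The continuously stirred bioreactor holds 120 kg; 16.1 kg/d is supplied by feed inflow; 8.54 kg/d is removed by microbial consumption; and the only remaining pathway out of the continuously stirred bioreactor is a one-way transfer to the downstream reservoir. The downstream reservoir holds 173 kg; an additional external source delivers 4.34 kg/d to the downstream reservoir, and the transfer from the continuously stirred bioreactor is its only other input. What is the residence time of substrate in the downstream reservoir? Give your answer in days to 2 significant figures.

15 d

Balance the continuously stirred bioreactor: ΣF_in = 16.100 kg/d.
Transfer to the downstream reservoir = ΣF_in − (8.54) = 7.5600 kg/d.
Total input to the downstream reservoir = 7.5600 + 4.34 = 11.900 kg/d; at steady state this equals its total output.
τ = M / F = 173 / 11.900 = 14.54 d.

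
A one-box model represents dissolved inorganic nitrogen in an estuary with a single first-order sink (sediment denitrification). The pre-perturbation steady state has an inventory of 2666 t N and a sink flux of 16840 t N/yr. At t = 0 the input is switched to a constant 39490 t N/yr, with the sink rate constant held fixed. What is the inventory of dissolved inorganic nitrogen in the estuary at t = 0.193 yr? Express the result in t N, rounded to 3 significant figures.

τ = M₀/F₀ = 2666/16840 = 0.1583 yr; rate constant k = 1/τ.
New steady state M_∞ = F₁/k = F₁·τ = 39490 × 0.1583 = 6251.8 t N.
M(t) = M_∞ + (M₀ − M_∞)·e^(−t/τ); t/τ = 0.193/0.1583 = 1.219, so e^(−t/τ) = 0.2955.
M(t) = 6251.8 − 3586 × 0.2955 = 5192.2 t N.

5190 t N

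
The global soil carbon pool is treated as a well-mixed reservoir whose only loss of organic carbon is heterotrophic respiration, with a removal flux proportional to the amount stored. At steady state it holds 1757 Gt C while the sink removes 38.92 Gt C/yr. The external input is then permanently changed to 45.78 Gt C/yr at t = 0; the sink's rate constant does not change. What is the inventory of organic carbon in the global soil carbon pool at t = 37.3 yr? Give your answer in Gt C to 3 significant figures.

Residence time τ = M₀/F₀ = 45.14 yr. The eventual steady state is M_∞ = M₀·(F₁/F₀) = 1757 × 45.78/38.92 = 2066.7 Gt C.
The anomaly ΔM(t) = M(t) − M_∞ decays as ΔM₀·e^(−t/τ) with ΔM₀ = 1757 − 2066.7 = −309.7 Gt C.
At t = 37.3 yr, e^(−t/τ) = e^(−0.8262) = 0.4377, so ΔM = −135.5 Gt C and M = 2066.7 − 135.5 = 1931.1 Gt C.

1930 Gt C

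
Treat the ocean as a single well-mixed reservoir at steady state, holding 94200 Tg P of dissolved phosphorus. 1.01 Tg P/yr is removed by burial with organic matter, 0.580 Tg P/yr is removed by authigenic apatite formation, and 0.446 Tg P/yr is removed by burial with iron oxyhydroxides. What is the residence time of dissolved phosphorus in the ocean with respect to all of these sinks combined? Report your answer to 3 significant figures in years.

46300 yr

Total removal flux = 1.01 + 0.580 + 0.446 = 2.0360 Tg P/yr.
τ = M / ΣF_out = 94200 / 2.0360 = 46270 yr.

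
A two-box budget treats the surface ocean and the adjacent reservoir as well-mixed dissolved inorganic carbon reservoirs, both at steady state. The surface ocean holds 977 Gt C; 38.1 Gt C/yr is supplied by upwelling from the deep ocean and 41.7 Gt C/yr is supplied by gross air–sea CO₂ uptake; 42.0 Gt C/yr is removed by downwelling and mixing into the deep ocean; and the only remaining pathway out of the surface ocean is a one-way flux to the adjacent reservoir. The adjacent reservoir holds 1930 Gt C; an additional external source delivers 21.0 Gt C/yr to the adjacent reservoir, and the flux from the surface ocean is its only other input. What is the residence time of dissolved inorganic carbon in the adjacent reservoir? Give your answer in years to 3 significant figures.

32.8 yr

Balance the surface ocean: ΣF_in = 38.1 + 41.7 = 79.800 Gt C/yr.
Flux to the adjacent reservoir = ΣF_in − (42.0) = 37.800 Gt C/yr.
Total input to the adjacent reservoir = 37.800 + 21.0 = 58.800 Gt C/yr; at steady state this equals its total output.
τ = M / F = 1930 / 58.800 = 32.82 yr.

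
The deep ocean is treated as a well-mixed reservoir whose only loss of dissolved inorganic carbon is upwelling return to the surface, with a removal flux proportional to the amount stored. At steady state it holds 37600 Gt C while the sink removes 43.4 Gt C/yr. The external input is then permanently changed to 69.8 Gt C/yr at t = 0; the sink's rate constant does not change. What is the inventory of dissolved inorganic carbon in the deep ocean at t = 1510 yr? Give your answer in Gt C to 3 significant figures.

56500 Gt C

τ = M₀/F₀ = 37600/43.4 = 866.4 yr; rate constant k = 1/τ.
New steady state M_∞ = F₁/k = F₁·τ = 69.8 × 866.4 = 60472 Gt C.
M(t) = M_∞ + (M₀ − M_∞)·e^(−t/τ); t/τ = 1510/866.4 = 1.743, so e^(−t/τ) = 0.1750.
M(t) = 60472 − 22870 × 0.1750 = 56469 Gt C.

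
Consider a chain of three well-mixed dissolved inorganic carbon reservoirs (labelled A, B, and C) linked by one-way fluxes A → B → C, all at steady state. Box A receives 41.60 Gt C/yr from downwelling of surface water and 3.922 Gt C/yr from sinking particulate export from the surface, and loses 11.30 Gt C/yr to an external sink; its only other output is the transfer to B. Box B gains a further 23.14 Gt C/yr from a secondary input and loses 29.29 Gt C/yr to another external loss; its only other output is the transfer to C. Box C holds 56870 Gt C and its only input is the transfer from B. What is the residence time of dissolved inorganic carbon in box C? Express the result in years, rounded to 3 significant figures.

2030 yr

Box A: F(A→B) = (41.60 + 3.922) − 11.30 = 34.222 Gt C/yr.
Box B: F(B→C) = (34.222 + 23.14) − 29.29 = 28.072 Gt C/yr.
Box C throughput = its input = 28.072 Gt C/yr; τ = 56870 / 28.072 = 2026 yr.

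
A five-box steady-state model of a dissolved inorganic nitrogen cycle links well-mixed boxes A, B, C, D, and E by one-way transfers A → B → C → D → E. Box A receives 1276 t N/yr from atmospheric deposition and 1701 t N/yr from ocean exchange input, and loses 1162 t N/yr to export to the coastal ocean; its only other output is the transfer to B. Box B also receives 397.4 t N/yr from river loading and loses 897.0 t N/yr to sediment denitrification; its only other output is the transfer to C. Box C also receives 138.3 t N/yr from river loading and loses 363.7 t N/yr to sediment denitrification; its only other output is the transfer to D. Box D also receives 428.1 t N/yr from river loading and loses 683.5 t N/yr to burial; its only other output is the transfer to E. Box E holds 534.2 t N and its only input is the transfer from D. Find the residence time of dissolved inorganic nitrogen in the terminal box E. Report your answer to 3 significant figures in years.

Box A: F(A→B) = (1276 + 1701) − 1162 = 1815.0 t N/yr.
Box B: F(B→C) = (1815.0 + 397.4) − 897.0 = 1315.4 t N/yr.
Box C: F(C→D) = (1315.4 + 138.3) − 363.7 = 1090.0 t N/yr.
Box D: F(D→E) = (1090.0 + 428.1) − 683.5 = 834.60 t N/yr.
Box E throughput = its input = 834.60 t N/yr; τ = 534.2 / 834.60 = 0.6401 yr.

0.640 yr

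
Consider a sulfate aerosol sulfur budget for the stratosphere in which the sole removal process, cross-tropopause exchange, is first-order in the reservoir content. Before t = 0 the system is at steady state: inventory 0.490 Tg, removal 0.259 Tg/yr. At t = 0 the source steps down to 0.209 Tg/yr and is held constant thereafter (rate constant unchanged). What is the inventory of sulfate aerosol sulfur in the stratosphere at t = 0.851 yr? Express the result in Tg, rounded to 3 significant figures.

0.456 Tg

τ = M₀/F₀ = 0.490/0.259 = 1.892 yr; rate constant k = 1/τ.
New steady state M_∞ = F₁/k = F₁·τ = 0.209 × 1.892 = 0.39541 Tg.
M(t) = M_∞ + (M₀ − M_∞)·e^(−t/τ); t/τ = 0.851/1.892 = 0.4498, so e^(−t/τ) = 0.6377.
M(t) = 0.39541 + 0.09459 × 0.6377 = 0.45573 Tg.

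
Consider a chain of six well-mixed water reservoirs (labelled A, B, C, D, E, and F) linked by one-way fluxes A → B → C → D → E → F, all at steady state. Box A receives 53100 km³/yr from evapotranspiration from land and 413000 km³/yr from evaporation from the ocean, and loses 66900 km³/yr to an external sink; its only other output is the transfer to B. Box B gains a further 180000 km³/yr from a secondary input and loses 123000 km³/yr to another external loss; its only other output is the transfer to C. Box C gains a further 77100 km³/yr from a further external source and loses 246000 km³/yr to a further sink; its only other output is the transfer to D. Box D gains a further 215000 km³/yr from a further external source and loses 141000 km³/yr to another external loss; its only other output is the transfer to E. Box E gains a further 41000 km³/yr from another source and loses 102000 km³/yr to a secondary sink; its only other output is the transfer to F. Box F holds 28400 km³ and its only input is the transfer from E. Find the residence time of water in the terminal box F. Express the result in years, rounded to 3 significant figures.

Box A: F(A→B) = (53100 + 413000) − 66900 = 399200 km³/yr.
Box B: F(B→C) = (399200 + 180000) − 123000 = 456200 km³/yr.
Box C: F(C→D) = (456200 + 77100) − 246000 = 287300 km³/yr.
Box D: F(D→E) = (287300 + 215000) − 141000 = 361300 km³/yr.
Box E: F(E→F) = (361300 + 41000) − 102000 = 300300 km³/yr.
Box F throughput = its input = 300300 km³/yr; τ = 28400 / 300300 = 0.09457 yr.

0.0946 yr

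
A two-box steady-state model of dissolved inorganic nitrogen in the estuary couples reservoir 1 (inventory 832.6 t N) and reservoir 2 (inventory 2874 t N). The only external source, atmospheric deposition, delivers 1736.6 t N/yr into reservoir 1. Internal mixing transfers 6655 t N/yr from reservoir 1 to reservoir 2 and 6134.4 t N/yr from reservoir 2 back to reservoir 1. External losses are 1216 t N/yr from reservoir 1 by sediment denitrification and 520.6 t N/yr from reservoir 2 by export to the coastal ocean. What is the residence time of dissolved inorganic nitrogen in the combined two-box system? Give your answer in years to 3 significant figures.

2.13 yr

Treat the two boxes together as one reservoir: the mixing fluxes between them are internal recycling, so τ = ΣM / Σ(external losses).
M_total = 832.6 + 2874 = 3706.6 t N.
ΣF_external_out = 1216 + 520.6 = 1736.6 t N/yr.
τ = M_total / ΣF_ext = 3706.6 / 1736.6 = 2.134 yr.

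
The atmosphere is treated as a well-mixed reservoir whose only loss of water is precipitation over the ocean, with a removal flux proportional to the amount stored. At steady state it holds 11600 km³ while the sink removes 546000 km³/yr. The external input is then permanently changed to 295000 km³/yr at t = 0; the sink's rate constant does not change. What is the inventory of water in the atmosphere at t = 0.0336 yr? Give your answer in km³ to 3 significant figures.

7360 km³

The sink rate constant is k = F₀/M₀ = 546000/11600 = 47.07 yr⁻¹.
Solving dM/dt = F₁ − kM with M(0) = M₀ gives M(t) = F₁/k + (M₀ − F₁/k)·e^(−kt).
F₁/k = 295000/47.07 = 6267.4 km³; kt = 47.07 × 0.0336 = 1.582, e^(−kt) = 0.2057.
M(0.0336) = 6267.4 + (11600 − 6267.4) × 0.2057 = 6267.4 + 1097 = 7364.1 km³.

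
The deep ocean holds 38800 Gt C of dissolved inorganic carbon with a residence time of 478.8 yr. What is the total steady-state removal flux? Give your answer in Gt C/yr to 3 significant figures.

81.0 Gt C/yr

F = M / τ = 38800 / 478.8 = 81.04 Gt C/yr.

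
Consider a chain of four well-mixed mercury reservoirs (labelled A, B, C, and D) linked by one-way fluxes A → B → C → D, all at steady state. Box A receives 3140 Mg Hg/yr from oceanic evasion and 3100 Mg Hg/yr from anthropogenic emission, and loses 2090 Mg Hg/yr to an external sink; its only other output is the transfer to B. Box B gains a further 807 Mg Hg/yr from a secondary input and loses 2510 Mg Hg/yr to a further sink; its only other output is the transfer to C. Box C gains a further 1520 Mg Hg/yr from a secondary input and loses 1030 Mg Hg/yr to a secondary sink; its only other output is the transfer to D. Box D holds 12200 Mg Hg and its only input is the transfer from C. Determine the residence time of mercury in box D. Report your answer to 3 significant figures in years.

4.15 yr

Box A: F(A→B) = (3140 + 3100) − 2090 = 4150.0 Mg Hg/yr.
Box B: F(B→C) = (4150.0 + 807) − 2510 = 2447.0 Mg Hg/yr.
Box C: F(C→D) = (2447.0 + 1520) − 1030 = 2937.0 Mg Hg/yr.
Box D throughput = its input = 2937.0 Mg Hg/yr; τ = 12200 / 2937.0 = 4.154 yr.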